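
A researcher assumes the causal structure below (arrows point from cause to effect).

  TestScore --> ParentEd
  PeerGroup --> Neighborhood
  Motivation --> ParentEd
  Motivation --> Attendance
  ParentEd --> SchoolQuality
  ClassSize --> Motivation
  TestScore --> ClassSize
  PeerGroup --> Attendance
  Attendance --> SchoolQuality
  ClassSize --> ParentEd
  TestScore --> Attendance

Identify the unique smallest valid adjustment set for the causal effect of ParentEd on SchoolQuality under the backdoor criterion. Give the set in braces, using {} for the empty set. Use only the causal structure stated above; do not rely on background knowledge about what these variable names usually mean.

Variables eligible for adjustment (non-descendants of ParentEd, excluding ParentEd and SchoolQuality): {Attendance, ClassSize, Motivation, Neighborhood, PeerGroup, TestScore}.
Backdoor paths from ParentEd to SchoolQuality:
  P1: ParentEd <- TestScore -> ClassSize -> Motivation -> Attendance -> SchoolQuality
  P2: ParentEd <- TestScore -> Attendance -> SchoolQuality
  P3: ParentEd <- ClassSize <- TestScore -> Attendance -> SchoolQuality
  P4: ParentEd <- ClassSize -> Motivation -> Attendance -> SchoolQuality
  P5: ParentEd <- Motivation <- ClassSize <- TestScore -> Attendance -> SchoolQuality
  P6: ParentEd <- Motivation -> Attendance -> SchoolQuality
The empty set is not sufficient: P1 (ParentEd <- TestScore -> ClassSize -> Motivation -> Attendance -> SchoolQuality) has no collider blocking it and no conditioned non-collider, so it is open.
Try {Attendance}:
  P1: blocked at chain node Attendance ∈ conditioning set.
  P2: blocked at chain node Attendance ∈ conditioning set.
  P3: blocked at chain node Attendance ∈ conditioning set.
  P4: blocked at chain node Attendance ∈ conditioning set.
  P5: blocked at chain node Attendance ∈ conditioning set.
  P6: blocked at chain node Attendance ∈ conditioning set.
{Attendance} contains no descendant of ParentEd and blocks every backdoor path.
No other singleton works — e.g. {TestScore} leaves P4 open — so {Attendance} is the unique smallest valid adjustment set.

{Attendance}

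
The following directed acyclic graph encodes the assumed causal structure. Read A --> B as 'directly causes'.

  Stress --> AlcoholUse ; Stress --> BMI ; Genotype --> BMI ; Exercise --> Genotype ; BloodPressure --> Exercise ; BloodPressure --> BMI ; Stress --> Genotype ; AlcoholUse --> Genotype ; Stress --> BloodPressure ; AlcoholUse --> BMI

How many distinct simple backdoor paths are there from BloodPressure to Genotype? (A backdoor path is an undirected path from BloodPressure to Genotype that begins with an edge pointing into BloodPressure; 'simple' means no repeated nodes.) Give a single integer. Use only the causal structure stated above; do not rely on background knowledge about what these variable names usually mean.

A backdoor path from BloodPressure to Genotype is any simple undirected path whose first edge points into BloodPressure (i.e. leaves BloodPressure via a parent).
Parents of BloodPressure: {Stress}.
Enumerating:
  P1: BloodPressure <- Stress -> AlcoholUse -> Genotype
  P2: BloodPressure <- Stress -> AlcoholUse -> BMI <- Genotype
  P3: BloodPressure <- Stress -> Genotype
  P4: BloodPressure <- Stress -> BMI <- AlcoholUse -> Genotype
  P5: BloodPressure <- Stress -> BMI <- Genotype
That exhausts the simple backdoor paths. Count: 5.

5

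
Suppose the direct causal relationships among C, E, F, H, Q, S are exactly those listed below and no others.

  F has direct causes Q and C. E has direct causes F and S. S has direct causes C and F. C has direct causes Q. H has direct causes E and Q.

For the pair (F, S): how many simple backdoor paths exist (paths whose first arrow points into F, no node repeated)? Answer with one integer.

A backdoor path from F to S is any simple undirected path whose first edge points into F (i.e. leaves F via a parent).
Parents of F: {C, Q}.
Enumerating:
  P1: F <- Q -> C -> S
  P2: F <- Q -> H <- E <- S
  P3: F <- C <- Q -> H <- E <- S
  P4: F <- C -> S
That exhausts the simple backdoor paths. Count: 4.

4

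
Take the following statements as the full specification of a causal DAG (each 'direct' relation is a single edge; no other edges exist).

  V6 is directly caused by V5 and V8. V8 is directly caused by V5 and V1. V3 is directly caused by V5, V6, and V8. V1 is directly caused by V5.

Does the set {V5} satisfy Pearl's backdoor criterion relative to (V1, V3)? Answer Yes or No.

Yes

Backdoor paths from V1 to V3 (paths whose first edge points into V1):
  P1: V1 <- V5 -> V8 -> V6 -> V3
  P2: V1 <- V5 -> V8 -> V3
  P3: V1 <- V5 -> V6 <- V8 -> V3
  P4: V1 <- V5 -> V6 -> V3
  P5: V1 <- V5 -> V3
Condition 1 (no descendant of V1 in the set): holds — descendants of V1 are {V3, V6, V8}; none are in {V5}.
Condition 2 (every backdoor path blocked by {V5}):
  P1: blocked at fork node V5 ∈ conditioning set.
  P2: blocked at fork node V5 ∈ conditioning set.
  P3: blocked at fork node V5 ∈ conditioning set.
  P4: blocked at fork node V5 ∈ conditioning set.
  P5: blocked at fork node V5 ∈ conditioning set.
{V5} satisfies the backdoor criterion.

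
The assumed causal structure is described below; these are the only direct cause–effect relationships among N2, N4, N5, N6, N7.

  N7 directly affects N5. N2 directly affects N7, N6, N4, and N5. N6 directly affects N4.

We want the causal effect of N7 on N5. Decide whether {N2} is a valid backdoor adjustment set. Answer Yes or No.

Yes

Backdoor paths from N7 to N5 (paths whose first edge points into N7):
  P1: N7 <- N2 -> N5
Condition 1 (no descendant of N7 in the set): holds — descendants of N7 are {N5}; none are in {N2}.
Condition 2 (every backdoor path blocked by {N2}):
  P1: blocked at fork node N2 ∈ conditioning set.
{N2} satisfies the backdoor criterion.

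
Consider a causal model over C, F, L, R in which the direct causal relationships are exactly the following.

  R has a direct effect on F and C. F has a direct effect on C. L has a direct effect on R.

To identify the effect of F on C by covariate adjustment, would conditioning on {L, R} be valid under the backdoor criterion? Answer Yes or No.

Yes

Backdoor paths from F to C (paths whose first edge points into F):
  P1: F <- R -> C
Condition 1 (no descendant of F in the set): holds — descendants of F are {C}; none are in {L, R}.
Condition 2 (every backdoor path blocked by {L, R}):
  P1: blocked at fork node R ∈ conditioning set.
{L, R} satisfies the backdoor criterion.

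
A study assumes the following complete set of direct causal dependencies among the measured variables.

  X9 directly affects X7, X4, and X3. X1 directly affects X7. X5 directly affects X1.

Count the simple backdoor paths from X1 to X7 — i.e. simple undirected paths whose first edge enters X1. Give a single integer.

A backdoor path from X1 to X7 is any simple undirected path whose first edge points into X1 (i.e. leaves X1 via a parent).
Parents of X1: {X5}.
No simple path from any parent of X1 reaches X7 without revisiting X1, so there are no backdoor paths.

0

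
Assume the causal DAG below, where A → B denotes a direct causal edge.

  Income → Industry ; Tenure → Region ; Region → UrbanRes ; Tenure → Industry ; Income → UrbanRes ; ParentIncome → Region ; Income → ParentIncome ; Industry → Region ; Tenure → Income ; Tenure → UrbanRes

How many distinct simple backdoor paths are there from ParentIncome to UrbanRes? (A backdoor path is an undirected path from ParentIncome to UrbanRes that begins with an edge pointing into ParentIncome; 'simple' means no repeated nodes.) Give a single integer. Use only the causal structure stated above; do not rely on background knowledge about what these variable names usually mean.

8

A backdoor path from ParentIncome to UrbanRes is any simple undirected path whose first edge points into ParentIncome (i.e. leaves ParentIncome via a parent).
Parents of ParentIncome: {Income}.
Enumerating:
  P1: ParentIncome <- Income <- Tenure -> Industry -> Region -> UrbanRes
  P2: ParentIncome <- Income <- Tenure -> Region -> UrbanRes
  P3: ParentIncome <- Income <- Tenure -> UrbanRes
  P4: ParentIncome <- Income -> Industry <- Tenure -> Region -> UrbanRes
  P5: ParentIncome <- Income -> Industry <- Tenure -> UrbanRes
  P6: ParentIncome <- Income -> Industry -> Region <- Tenure -> UrbanRes
  P7: ParentIncome <- Income -> Industry -> Region -> UrbanRes
  P8: ParentIncome <- Income -> UrbanRes
That exhausts the simple backdoor paths. Count: 8.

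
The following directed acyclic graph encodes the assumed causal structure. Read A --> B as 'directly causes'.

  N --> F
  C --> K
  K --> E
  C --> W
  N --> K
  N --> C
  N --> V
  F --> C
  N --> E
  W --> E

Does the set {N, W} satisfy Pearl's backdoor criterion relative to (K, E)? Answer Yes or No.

Backdoor paths from K to E (paths whose first edge points into K):
  P1: K <- N -> F -> C -> W -> E
  P2: K <- N -> C -> W -> E
  P3: K <- N -> E
  P4: K <- C <- N -> E
  P5: K <- C <- F <- N -> E
  P6: K <- C -> W -> E
Condition 1 (no descendant of K in the set): holds — descendants of K are {E}; none are in {N, W}.
Condition 2 (every backdoor path blocked by {N, W}):
  P1: blocked at fork node N ∈ conditioning set.
  P2: blocked at fork node N ∈ conditioning set.
  P3: blocked at fork node N ∈ conditioning set.
  P4: blocked at fork node N ∈ conditioning set.
  P5: blocked at fork node N ∈ conditioning set.
  P6: blocked at chain node W ∈ conditioning set.
{N, W} satisfies the backdoor criterion.

Yes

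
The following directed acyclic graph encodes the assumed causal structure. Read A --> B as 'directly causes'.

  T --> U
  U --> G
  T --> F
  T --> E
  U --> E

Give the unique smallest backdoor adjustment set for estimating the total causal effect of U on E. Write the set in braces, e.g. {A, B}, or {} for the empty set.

{T}

Variables eligible for adjustment (non-descendants of U, excluding U and E): {F, T}.
Backdoor paths from U to E:
  P1: U <- T -> E
The empty set is not sufficient: P1 (U <- T -> E) has no collider blocking it and no conditioned non-collider, so it is open.
Try {T}:
  P1: blocked at fork node T ∈ conditioning set.
{T} contains no descendant of U and blocks every backdoor path.
No other singleton works — e.g. {F} leaves P1 open — so {T} is the unique smallest valid adjustment set.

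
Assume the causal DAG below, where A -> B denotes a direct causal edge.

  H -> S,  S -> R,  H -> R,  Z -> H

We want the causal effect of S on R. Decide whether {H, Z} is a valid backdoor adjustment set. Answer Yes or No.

Backdoor paths from S to R (paths whose first edge points into S):
  P1: S <- H -> R
Condition 1 (no descendant of S in the set): holds — descendants of S are {R}; none are in {H, Z}.
Condition 2 (every backdoor path blocked by {H, Z}):
  P1: blocked at fork node H ∈ conditioning set.
{H, Z} satisfies the backdoor criterion.

Yes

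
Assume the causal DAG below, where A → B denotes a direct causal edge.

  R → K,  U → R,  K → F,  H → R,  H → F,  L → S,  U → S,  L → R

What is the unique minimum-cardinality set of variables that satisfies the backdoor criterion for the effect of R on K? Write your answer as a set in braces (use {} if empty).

{}

Variables eligible for adjustment (non-descendants of R, excluding R and K): {H, L, S, U}.
Backdoor paths from R to K:
  P1: R <- H -> F <- K
Each backdoor path contains an unconditioned collider, so every path is already blocked with the empty conditioning set:
  P1: blocked at collider F (neither it nor any descendant is in the conditioning set).
The empty set is therefore the unique smallest valid set.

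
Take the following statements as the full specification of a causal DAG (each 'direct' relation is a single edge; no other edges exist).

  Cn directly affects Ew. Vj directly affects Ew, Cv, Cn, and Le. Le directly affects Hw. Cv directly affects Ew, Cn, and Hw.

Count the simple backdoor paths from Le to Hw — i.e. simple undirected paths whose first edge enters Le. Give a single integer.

A backdoor path from Le to Hw is any simple undirected path whose first edge points into Le (i.e. leaves Le via a parent).
Parents of Le: {Vj}.
Enumerating:
  P1: Le <- Vj -> Cv -> Hw
  P2: Le <- Vj -> Cn <- Cv -> Hw
  P3: Le <- Vj -> Cn -> Ew <- Cv -> Hw
  P4: Le <- Vj -> Ew <- Cv -> Hw
  P5: Le <- Vj -> Ew <- Cn <- Cv -> Hw
That exhausts the simple backdoor paths. Count: 5.

5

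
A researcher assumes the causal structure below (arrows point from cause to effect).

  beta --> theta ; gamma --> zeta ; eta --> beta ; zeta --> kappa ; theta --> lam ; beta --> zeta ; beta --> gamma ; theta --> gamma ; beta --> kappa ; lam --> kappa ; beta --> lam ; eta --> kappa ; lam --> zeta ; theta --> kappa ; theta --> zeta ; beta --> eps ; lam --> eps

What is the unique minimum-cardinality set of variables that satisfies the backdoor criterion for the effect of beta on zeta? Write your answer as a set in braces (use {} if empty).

Variables eligible for adjustment (non-descendants of beta, excluding beta and zeta): {eta}.
Backdoor paths from beta to zeta:
  P1: beta <- eta -> kappa <- theta -> gamma -> zeta
  P2: beta <- eta -> kappa <- theta -> lam -> zeta
  P3: beta <- eta -> kappa <- theta -> zeta
  P4: beta <- eta -> kappa <- lam <- theta -> gamma -> zeta
  P5: beta <- eta -> kappa <- lam <- theta -> zeta
  P6: beta <- eta -> kappa <- lam -> zeta
  P7: beta <- eta -> kappa <- zeta
Each backdoor path contains an unconditioned collider, so every path is already blocked with the empty conditioning set:
  P1: blocked at collider kappa (neither it nor any descendant is in the conditioning set).
  P2: blocked at collider kappa (neither it nor any descendant is in the conditioning set).
  P3: blocked at collider kappa (neither it nor any descendant is in the conditioning set).
  P4: blocked at collider kappa (neither it nor any descendant is in the conditioning set).
  P5: blocked at collider kappa (neither it nor any descendant is in the conditioning set).
  P6: blocked at collider kappa (neither it nor any descendant is in the conditioning set).
  P7: blocked at collider kappa (neither it nor any descendant is in the conditioning set).
The empty set is therefore the unique smallest valid set.

{}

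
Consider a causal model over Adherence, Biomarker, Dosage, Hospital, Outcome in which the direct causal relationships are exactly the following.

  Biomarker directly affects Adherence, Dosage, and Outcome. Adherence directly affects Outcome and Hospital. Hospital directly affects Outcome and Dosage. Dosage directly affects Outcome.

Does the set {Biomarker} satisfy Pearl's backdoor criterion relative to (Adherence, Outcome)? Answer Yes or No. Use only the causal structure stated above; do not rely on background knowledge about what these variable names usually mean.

Yes

Backdoor paths from Adherence to Outcome (paths whose first edge points into Adherence):
  P1: Adherence <- Biomarker -> Dosage <- Hospital -> Outcome
  P2: Adherence <- Biomarker -> Dosage -> Outcome
  P3: Adherence <- Biomarker -> Outcome
Condition 1 (no descendant of Adherence in the set): holds — descendants of Adherence are {Dosage, Hospital, Outcome}; none are in {Biomarker}.
Condition 2 (every backdoor path blocked by {Biomarker}):
  P1: blocked at fork node Biomarker ∈ conditioning set.
  P2: blocked at fork node Biomarker ∈ conditioning set.
  P3: blocked at fork node Biomarker ∈ conditioning set.
{Biomarker} satisfies the backdoor criterion.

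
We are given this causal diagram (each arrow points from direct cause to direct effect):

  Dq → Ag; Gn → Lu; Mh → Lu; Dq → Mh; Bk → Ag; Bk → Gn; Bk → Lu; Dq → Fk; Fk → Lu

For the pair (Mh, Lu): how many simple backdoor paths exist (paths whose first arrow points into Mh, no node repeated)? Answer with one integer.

A backdoor path from Mh to Lu is any simple undirected path whose first edge points into Mh (i.e. leaves Mh via a parent).
Parents of Mh: {Dq}.
Enumerating:
  P1: Mh <- Dq -> Fk -> Lu
  P2: Mh <- Dq -> Ag <- Bk -> Gn -> Lu
  P3: Mh <- Dq -> Ag <- Bk -> Lu
That exhausts the simple backdoor paths. Count: 3.

3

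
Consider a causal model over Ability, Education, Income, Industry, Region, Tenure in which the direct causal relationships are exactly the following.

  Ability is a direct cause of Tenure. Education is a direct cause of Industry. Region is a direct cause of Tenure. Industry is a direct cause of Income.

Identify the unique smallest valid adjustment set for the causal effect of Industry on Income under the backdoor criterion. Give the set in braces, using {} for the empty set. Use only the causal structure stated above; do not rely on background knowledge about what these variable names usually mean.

{}

Variables eligible for adjustment (non-descendants of Industry, excluding Industry and Income): {Ability, Education, Region, Tenure}.
Backdoor paths from Industry to Income:
  (none)
With no backdoor paths the empty set already satisfies the criterion, and it is trivially minimal.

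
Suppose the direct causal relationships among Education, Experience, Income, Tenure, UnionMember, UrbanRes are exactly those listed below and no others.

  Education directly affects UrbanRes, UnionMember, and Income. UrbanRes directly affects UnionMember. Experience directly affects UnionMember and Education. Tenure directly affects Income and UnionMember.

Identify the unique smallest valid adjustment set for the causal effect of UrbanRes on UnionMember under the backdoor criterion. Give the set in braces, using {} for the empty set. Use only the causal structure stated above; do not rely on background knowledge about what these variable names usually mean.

Variables eligible for adjustment (non-descendants of UrbanRes, excluding UrbanRes and UnionMember): {Education, Experience, Income, Tenure}.
Backdoor paths from UrbanRes to UnionMember:
  P1: UrbanRes <- Education <- Experience -> UnionMember
  P2: UrbanRes <- Education -> Income <- Tenure -> UnionMember
  P3: UrbanRes <- Education -> UnionMember
The empty set is not sufficient: P1 (UrbanRes <- Education <- Experience -> UnionMember) has no collider blocking it and no conditioned non-collider, so it is open.
Try {Education}:
  P1: blocked at chain node Education ∈ conditioning set.
  P2: blocked at fork node Education ∈ conditioning set.
  P3: blocked at fork node Education ∈ conditioning set.
{Education} contains no descendant of UrbanRes and blocks every backdoor path.
No other singleton works — e.g. {Experience} leaves P3 open — so {Education} is the unique smallest valid adjustment set.

{Education}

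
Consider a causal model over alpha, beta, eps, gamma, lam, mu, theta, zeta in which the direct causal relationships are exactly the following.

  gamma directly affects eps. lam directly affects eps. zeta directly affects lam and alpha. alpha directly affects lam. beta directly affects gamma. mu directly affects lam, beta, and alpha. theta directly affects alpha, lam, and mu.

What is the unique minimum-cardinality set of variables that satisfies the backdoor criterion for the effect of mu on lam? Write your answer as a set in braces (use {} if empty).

Variables eligible for adjustment (non-descendants of mu, excluding mu and lam): {theta, zeta}.
Backdoor paths from mu to lam:
  P1: mu <- theta -> alpha <- zeta -> lam
  P2: mu <- theta -> alpha -> lam
  P3: mu <- theta -> lam
The empty set is not sufficient: P2 (mu <- theta -> alpha -> lam) has no collider blocking it and no conditioned non-collider, so it is open.
Try {theta}:
  P1: blocked at fork node theta ∈ conditioning set.
  P2: blocked at fork node theta ∈ conditioning set.
  P3: blocked at fork node theta ∈ conditioning set.
{theta} contains no descendant of mu and blocks every backdoor path.
No other singleton works — e.g. {zeta} leaves P2 open — so {theta} is the unique smallest valid adjustment set.

{theta}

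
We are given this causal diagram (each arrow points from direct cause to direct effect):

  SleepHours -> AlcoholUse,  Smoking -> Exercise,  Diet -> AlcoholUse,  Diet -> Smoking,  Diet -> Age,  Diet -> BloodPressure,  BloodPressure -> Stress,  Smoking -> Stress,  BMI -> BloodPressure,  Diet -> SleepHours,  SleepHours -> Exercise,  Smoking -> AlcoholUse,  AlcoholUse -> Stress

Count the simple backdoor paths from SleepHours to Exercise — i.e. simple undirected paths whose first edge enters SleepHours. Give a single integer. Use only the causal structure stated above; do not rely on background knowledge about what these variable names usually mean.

5

A backdoor path from SleepHours to Exercise is any simple undirected path whose first edge points into SleepHours (i.e. leaves SleepHours via a parent).
Parents of SleepHours: {Diet}.
Enumerating:
  P1: SleepHours <- Diet -> Smoking -> Exercise
  P2: SleepHours <- Diet -> AlcoholUse <- Smoking -> Exercise
  P3: SleepHours <- Diet -> AlcoholUse -> Stress <- Smoking -> Exercise
  P4: SleepHours <- Diet -> BloodPressure -> Stress <- Smoking -> Exercise
  P5: SleepHours <- Diet -> BloodPressure -> Stress <- AlcoholUse <- Smoking -> Exercise
That exhausts the simple backdoor paths. Count: 5.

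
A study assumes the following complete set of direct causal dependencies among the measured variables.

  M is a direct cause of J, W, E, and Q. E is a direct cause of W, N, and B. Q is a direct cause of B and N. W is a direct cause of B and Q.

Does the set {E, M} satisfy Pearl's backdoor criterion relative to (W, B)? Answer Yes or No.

Backdoor paths from W to B (paths whose first edge points into W):
  P1: W <- M -> E -> B
  P2: W <- M -> E -> N <- Q -> B
  P3: W <- M -> Q -> B
  P4: W <- M -> Q -> N <- E -> B
  P5: W <- E <- M -> Q -> B
  P6: W <- E -> B
  P7: W <- E -> N <- Q -> B
Condition 1 (no descendant of W in the set): holds — descendants of W are {B, N, Q}; none are in {E, M}.
Condition 2 (every backdoor path blocked by {E, M}):
  P1: blocked at fork node M ∈ conditioning set.
  P2: blocked at fork node M ∈ conditioning set.
  P3: blocked at fork node M ∈ conditioning set.
  P4: blocked at fork node M ∈ conditioning set.
  P5: blocked at chain node E ∈ conditioning set.
  P6: blocked at fork node E ∈ conditioning set.
  P7: blocked at fork node E ∈ conditioning set.
{E, M} satisfies the backdoor criterion.

Yes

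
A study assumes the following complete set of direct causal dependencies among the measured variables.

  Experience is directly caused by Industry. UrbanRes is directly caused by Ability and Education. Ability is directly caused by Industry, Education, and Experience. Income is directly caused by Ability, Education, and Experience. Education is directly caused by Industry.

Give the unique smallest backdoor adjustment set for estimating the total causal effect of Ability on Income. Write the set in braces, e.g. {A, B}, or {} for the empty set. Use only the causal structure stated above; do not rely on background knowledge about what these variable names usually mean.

{Education, Experience}

Variables eligible for adjustment (non-descendants of Ability, excluding Ability and Income): {Education, Experience, Industry}.
Backdoor paths from Ability to Income:
  P1: Ability <- Industry -> Education -> Income
  P2: Ability <- Industry -> Experience -> Income
  P3: Ability <- Education <- Industry -> Experience -> Income
  P4: Ability <- Education -> Income
  P5: Ability <- Experience <- Industry -> Education -> Income
  P6: Ability <- Experience -> Income
The empty set is not sufficient: P1 (Ability <- Industry -> Education -> Income) has no collider blocking it and no conditioned non-collider, so it is open.
Try {Education, Experience}:
  P1: blocked at chain node Education ∈ conditioning set.
  P2: blocked at chain node Experience ∈ conditioning set.
  P3: blocked at chain node Education ∈ conditioning set.
  P4: blocked at fork node Education ∈ conditioning set.
  P5: blocked at chain node Experience ∈ conditioning set.
  P6: blocked at fork node Experience ∈ conditioning set.
{Education, Experience} contains no descendant of Ability and blocks every backdoor path.
Every element of {Education, Experience} is needed (dropping Education leaves P1 open; dropping Experience leaves P2 open), so no proper subset is valid.
Among all size-2 subsets of the eligible variables, only {Education, Experience} blocks every backdoor path, so it is the unique smallest valid adjustment set.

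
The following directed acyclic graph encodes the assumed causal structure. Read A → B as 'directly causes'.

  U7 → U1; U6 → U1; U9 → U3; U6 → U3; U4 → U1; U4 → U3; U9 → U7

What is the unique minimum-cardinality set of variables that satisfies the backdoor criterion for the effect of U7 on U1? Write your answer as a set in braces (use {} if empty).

{}

Variables eligible for adjustment (non-descendants of U7, excluding U7 and U1): {U3, U4, U6, U9}.
Backdoor paths from U7 to U1:
  P1: U7 <- U9 -> U3 <- U4 -> U1
  P2: U7 <- U9 -> U3 <- U6 -> U1
Each backdoor path contains an unconditioned collider, so every path is already blocked with the empty conditioning set:
  P1: blocked at collider U3 (neither it nor any descendant is in the conditioning set).
  P2: blocked at collider U3 (neither it nor any descendant is in the conditioning set).
The empty set is therefore the unique smallest valid set.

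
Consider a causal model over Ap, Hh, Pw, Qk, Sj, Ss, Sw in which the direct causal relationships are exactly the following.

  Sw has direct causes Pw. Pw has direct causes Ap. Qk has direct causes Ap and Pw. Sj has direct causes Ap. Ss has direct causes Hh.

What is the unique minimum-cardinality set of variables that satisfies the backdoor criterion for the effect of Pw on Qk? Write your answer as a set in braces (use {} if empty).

Variables eligible for adjustment (non-descendants of Pw, excluding Pw and Qk): {Ap, Hh, Sj, Ss}.
Backdoor paths from Pw to Qk:
  P1: Pw <- Ap -> Qk
The empty set is not sufficient: P1 (Pw <- Ap -> Qk) has no collider blocking it and no conditioned non-collider, so it is open.
Try {Ap}:
  P1: blocked at fork node Ap ∈ conditioning set.
{Ap} contains no descendant of Pw and blocks every backdoor path.
No other singleton works — e.g. {Hh} leaves P1 open — so {Ap} is the unique smallest valid adjustment set.

{Ap}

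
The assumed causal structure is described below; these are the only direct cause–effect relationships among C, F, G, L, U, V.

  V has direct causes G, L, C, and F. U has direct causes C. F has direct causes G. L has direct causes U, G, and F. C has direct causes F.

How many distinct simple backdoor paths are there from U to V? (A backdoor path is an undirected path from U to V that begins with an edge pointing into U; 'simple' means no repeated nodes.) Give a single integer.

6

A backdoor path from U to V is any simple undirected path whose first edge points into U (i.e. leaves U via a parent).
Parents of U: {C}.
Enumerating:
  P1: U <- C <- F <- G -> L -> V
  P2: U <- C <- F <- G -> V
  P3: U <- C <- F -> L <- G -> V
  P4: U <- C <- F -> L -> V
  P5: U <- C <- F -> V
  P6: U <- C -> V
That exhausts the simple backdoor paths. Count: 6.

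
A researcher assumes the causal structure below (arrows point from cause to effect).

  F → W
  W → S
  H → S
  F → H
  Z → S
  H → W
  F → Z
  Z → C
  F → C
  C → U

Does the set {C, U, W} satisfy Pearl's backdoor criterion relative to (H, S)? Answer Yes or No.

No

Backdoor paths from H to S (paths whose first edge points into H):
  P1: H <- F -> Z -> S
  P2: H <- F -> C <- Z -> S
  P3: H <- F -> W -> S
Condition 1 (no descendant of H in the set): FAILS — W is a descendant of H.
Condition 2 (every backdoor path blocked by {C, U, W}):
  P1: open — no interior node is in the conditioning set.
  P2: open — collider(s) C are conditioned on (or have a conditioned descendant) and no non-collider on the path is in the set.
  P3: blocked at chain node W ∈ conditioning set.
{C, U, W} does not satisfy the backdoor criterion.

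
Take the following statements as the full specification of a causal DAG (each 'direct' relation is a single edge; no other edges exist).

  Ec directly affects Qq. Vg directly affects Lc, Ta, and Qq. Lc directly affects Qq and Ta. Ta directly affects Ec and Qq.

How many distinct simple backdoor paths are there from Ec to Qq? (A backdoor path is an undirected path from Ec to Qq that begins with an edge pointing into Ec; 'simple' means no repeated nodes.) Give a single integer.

5

A backdoor path from Ec to Qq is any simple undirected path whose first edge points into Ec (i.e. leaves Ec via a parent).
Parents of Ec: {Ta}.
Enumerating:
  P1: Ec <- Ta <- Vg -> Lc -> Qq
  P2: Ec <- Ta <- Vg -> Qq
  P3: Ec <- Ta <- Lc <- Vg -> Qq
  P4: Ec <- Ta <- Lc -> Qq
  P5: Ec <- Ta -> Qq
That exhausts the simple backdoor paths. Count: 5.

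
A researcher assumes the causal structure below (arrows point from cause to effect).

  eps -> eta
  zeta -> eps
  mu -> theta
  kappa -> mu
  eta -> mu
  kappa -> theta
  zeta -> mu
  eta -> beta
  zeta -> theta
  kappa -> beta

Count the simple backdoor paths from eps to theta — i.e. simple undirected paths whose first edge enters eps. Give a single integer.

4

A backdoor path from eps to theta is any simple undirected path whose first edge points into eps (i.e. leaves eps via a parent).
Parents of eps: {zeta}.
Enumerating:
  P1: eps <- zeta -> mu <- eta -> beta <- kappa -> theta
  P2: eps <- zeta -> mu <- kappa -> theta
  P3: eps <- zeta -> mu -> theta
  P4: eps <- zeta -> theta
That exhausts the simple backdoor paths. Count: 4.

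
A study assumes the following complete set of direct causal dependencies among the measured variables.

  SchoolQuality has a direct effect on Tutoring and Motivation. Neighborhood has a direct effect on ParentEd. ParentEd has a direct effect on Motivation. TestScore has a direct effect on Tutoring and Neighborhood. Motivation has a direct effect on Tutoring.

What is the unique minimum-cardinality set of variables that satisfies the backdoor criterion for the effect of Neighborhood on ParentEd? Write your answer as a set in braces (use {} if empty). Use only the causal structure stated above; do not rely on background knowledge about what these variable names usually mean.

Variables eligible for adjustment (non-descendants of Neighborhood, excluding Neighborhood and ParentEd): {SchoolQuality, TestScore}.
Backdoor paths from Neighborhood to ParentEd:
  P1: Neighborhood <- TestScore -> Tutoring <- SchoolQuality -> Motivation <- ParentEd
  P2: Neighborhood <- TestScore -> Tutoring <- Motivation <- ParentEd
Each backdoor path contains an unconditioned collider, so every path is already blocked with the empty conditioning set:
  P1: blocked at collider Tutoring (neither it nor any descendant is in the conditioning set).
  P2: blocked at collider Tutoring (neither it nor any descendant is in the conditioning set).
The empty set is therefore the unique smallest valid set.

{}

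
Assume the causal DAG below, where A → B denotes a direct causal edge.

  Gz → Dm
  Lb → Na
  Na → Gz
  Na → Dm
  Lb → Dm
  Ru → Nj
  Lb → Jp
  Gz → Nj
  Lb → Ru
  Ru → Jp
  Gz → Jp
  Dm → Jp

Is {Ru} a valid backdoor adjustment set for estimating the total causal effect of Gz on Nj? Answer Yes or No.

Yes

Backdoor paths from Gz to Nj (paths whose first edge points into Gz):
  P1: Gz <- Na <- Lb -> Ru -> Nj
  P2: Gz <- Na <- Lb -> Dm -> Jp <- Ru -> Nj
  P3: Gz <- Na <- Lb -> Jp <- Ru -> Nj
  P4: Gz <- Na -> Dm <- Lb -> Ru -> Nj
  P5: Gz <- Na -> Dm <- Lb -> Jp <- Ru -> Nj
  P6: Gz <- Na -> Dm -> Jp <- Lb -> Ru -> Nj
  P7: Gz <- Na -> Dm -> Jp <- Ru -> Nj
Condition 1 (no descendant of Gz in the set): holds — descendants of Gz are {Dm, Jp, Nj}; none are in {Ru}.
Condition 2 (every backdoor path blocked by {Ru}):
  P1: blocked at chain node Ru ∈ conditioning set.
  P2: blocked at collider Jp (neither it nor any descendant is in the conditioning set).
  P3: blocked at collider Jp (neither it nor any descendant is in the conditioning set).
  P4: blocked at collider Dm (neither it nor any descendant is in the conditioning set).
  P5: blocked at collider Dm (neither it nor any descendant is in the conditioning set).
  P6: blocked at collider Jp (neither it nor any descendant is in the conditioning set).
  P7: blocked at collider Jp (neither it nor any descendant is in the conditioning set).
{Ru} satisfies the backdoor criterion.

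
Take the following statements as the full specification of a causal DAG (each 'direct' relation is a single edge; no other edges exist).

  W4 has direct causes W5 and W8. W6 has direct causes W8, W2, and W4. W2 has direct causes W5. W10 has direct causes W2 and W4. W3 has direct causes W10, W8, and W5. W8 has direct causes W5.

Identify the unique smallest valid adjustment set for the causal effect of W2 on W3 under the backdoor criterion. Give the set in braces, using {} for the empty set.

Variables eligible for adjustment (non-descendants of W2, excluding W2 and W3): {W4, W5, W8}.
Backdoor paths from W2 to W3:
  P1: W2 <- W5 -> W8 -> W4 -> W10 -> W3
  P2: W2 <- W5 -> W8 -> W3
  P3: W2 <- W5 -> W8 -> W6 <- W4 -> W10 -> W3
  P4: W2 <- W5 -> W4 <- W8 -> W3
  P5: W2 <- W5 -> W4 -> W10 -> W3
  P6: W2 <- W5 -> W4 -> W6 <- W8 -> W3
  P7: W2 <- W5 -> W3
The empty set is not sufficient: P1 (W2 <- W5 -> W8 -> W4 -> W10 -> W3) has no collider blocking it and no conditioned non-collider, so it is open.
Try {W5}:
  P1: blocked at fork node W5 ∈ conditioning set.
  P2: blocked at fork node W5 ∈ conditioning set.
  P3: blocked at fork node W5 ∈ conditioning set.
  P4: blocked at fork node W5 ∈ conditioning set.
  P5: blocked at fork node W5 ∈ conditioning set.
  P6: blocked at fork node W5 ∈ conditioning set.
  P7: blocked at fork node W5 ∈ conditioning set.
{W5} contains no descendant of W2 and blocks every backdoor path.
No other singleton works — e.g. {W8} leaves P5 open — so {W5} is the unique smallest valid adjustment set.

{W5}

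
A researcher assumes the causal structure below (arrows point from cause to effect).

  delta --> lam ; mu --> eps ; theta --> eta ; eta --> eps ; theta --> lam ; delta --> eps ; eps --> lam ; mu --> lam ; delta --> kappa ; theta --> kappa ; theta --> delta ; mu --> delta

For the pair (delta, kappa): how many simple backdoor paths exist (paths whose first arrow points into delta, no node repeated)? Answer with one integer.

A backdoor path from delta to kappa is any simple undirected path whose first edge points into delta (i.e. leaves delta via a parent).
Parents of delta: {mu, theta}.
Enumerating:
  P1: delta <- mu -> eps <- eta <- theta -> kappa
  P2: delta <- mu -> eps -> lam <- theta -> kappa
  P3: delta <- mu -> lam <- theta -> kappa
  P4: delta <- mu -> lam <- eps <- eta <- theta -> kappa
  P5: delta <- theta -> kappa
That exhausts the simple backdoor paths. Count: 5.

5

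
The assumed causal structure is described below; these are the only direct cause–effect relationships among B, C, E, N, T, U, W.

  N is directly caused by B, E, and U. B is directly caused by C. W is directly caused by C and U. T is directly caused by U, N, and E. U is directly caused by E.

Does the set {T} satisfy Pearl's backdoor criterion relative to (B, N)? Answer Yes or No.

Backdoor paths from B to N (paths whose first edge points into B):
  P1: B <- C -> W <- U <- E -> N
  P2: B <- C -> W <- U <- E -> T <- N
  P3: B <- C -> W <- U -> N
  P4: B <- C -> W <- U -> T <- E -> N
  P5: B <- C -> W <- U -> T <- N
Condition 1 (no descendant of B in the set): FAILS — T is a descendant of B.
Condition 2 (every backdoor path blocked by {T}):
  P1: blocked at collider W (neither it nor any descendant is in the conditioning set).
  P2: blocked at collider W (neither it nor any descendant is in the conditioning set).
  P3: blocked at collider W (neither it nor any descendant is in the conditioning set).
  P4: blocked at collider W (neither it nor any descendant is in the conditioning set).
  P5: blocked at collider W (neither it nor any descendant is in the conditioning set).
{T} does not satisfy the backdoor criterion.

No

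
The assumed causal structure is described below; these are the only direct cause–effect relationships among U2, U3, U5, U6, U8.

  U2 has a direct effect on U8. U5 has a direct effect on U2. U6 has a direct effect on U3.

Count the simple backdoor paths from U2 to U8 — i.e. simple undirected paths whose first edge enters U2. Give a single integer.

A backdoor path from U2 to U8 is any simple undirected path whose first edge points into U2 (i.e. leaves U2 via a parent).
Parents of U2: {U5}.
No simple path from any parent of U2 reaches U8 without revisiting U2, so there are no backdoor paths.

0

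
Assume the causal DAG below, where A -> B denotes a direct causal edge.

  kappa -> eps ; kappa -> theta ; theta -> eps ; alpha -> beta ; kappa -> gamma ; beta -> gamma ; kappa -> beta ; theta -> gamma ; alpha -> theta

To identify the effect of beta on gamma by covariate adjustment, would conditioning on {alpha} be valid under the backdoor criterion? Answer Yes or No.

No

Backdoor paths from beta to gamma (paths whose first edge points into beta):
  P1: beta <- kappa -> theta -> gamma
  P2: beta <- kappa -> eps <- theta -> gamma
  P3: beta <- kappa -> gamma
  P4: beta <- alpha -> theta <- kappa -> gamma
  P5: beta <- alpha -> theta -> eps <- kappa -> gamma
  P6: beta <- alpha -> theta -> gamma
Condition 1 (no descendant of beta in the set): holds — descendants of beta are {gamma}; none are in {alpha}.
Condition 2 (every backdoor path blocked by {alpha}):
  P1: open — no interior node is in the conditioning set.
  P2: blocked at collider eps (neither it nor any descendant is in the conditioning set).
  P3: open — no interior node is in the conditioning set.
  P4: blocked at fork node alpha ∈ conditioning set.
  P5: blocked at fork node alpha ∈ conditioning set.
  P6: blocked at fork node alpha ∈ conditioning set.
{alpha} does not satisfy the backdoor criterion.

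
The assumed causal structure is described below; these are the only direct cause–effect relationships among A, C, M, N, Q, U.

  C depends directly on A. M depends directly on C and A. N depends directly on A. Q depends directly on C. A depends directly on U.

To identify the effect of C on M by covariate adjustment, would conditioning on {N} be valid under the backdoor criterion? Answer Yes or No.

Backdoor paths from C to M (paths whose first edge points into C):
  P1: C <- A -> M
Condition 1 (no descendant of C in the set): holds — descendants of C are {M, Q}; none are in {N}.
Condition 2 (every backdoor path blocked by {N}):
  P1: open — no interior node is in the conditioning set.
{N} does not satisfy the backdoor criterion.

No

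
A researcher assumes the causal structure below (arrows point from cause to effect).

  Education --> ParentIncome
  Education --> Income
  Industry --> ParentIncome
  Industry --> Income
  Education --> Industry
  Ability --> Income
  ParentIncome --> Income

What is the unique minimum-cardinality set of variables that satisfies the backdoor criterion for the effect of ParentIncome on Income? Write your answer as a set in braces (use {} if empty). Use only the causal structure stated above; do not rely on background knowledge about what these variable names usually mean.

Variables eligible for adjustment (non-descendants of ParentIncome, excluding ParentIncome and Income): {Ability, Education, Industry}.
Backdoor paths from ParentIncome to Income:
  P1: ParentIncome <- Education -> Industry -> Income
  P2: ParentIncome <- Education -> Income
  P3: ParentIncome <- Industry <- Education -> Income
  P4: ParentIncome <- Industry -> Income
The empty set is not sufficient: P1 (ParentIncome <- Education -> Industry -> Income) has no collider blocking it and no conditioned non-collider, so it is open.
Try {Education, Industry}:
  P1: blocked at fork node Education ∈ conditioning set.
  P2: blocked at fork node Education ∈ conditioning set.
  P3: blocked at chain node Industry ∈ conditioning set.
  P4: blocked at fork node Industry ∈ conditioning set.
{Education, Industry} contains no descendant of ParentIncome and blocks every backdoor path.
Every element of {Education, Industry} is needed (dropping Education leaves P2 open; dropping Industry leaves P4 open), so no proper subset is valid.
Among all size-2 subsets of the eligible variables, only {Education, Industry} blocks every backdoor path, so it is the unique smallest valid adjustment set.

{Education, Industry}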